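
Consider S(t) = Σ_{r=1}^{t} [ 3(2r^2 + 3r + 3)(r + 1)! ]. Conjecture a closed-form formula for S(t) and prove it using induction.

S(t) = (6t + 3)(t + 2)! - 6

We claim S(t) = (6t + 3)(t + 2)! - 6 for all t ≥ 1.
Base case (t = 1): S(1) = 48, and the closed form gives 48. They agree.
Inductive step: suppose the statement holds for some r ≥ 1, so S(r) = (6r + 3)(r + 2)! - 6.
Then S(r+1) = S(r) + (3(2r^2 + 7r + 8)(r + 2)!) = ((6r + 3)(r + 2)! - 6) + (3(2r^2 + 7r + 8)(r + 2)!).
Simplifying, S(r+1) = (6(r+1) + 3)((r+1) + 2)! - 6,
which is the closed form with t = r+1.
By the principle of mathematical induction, the result holds for all t ≥ 1.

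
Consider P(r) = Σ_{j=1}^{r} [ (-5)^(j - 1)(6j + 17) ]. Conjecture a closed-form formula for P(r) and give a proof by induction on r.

P(r) = -(-5)^r(r + 3) + 3

We claim P(r) = -(-5)^r(r + 3) + 3 for all r ≥ 1.
Base case (r = 1): P(1) = 23, and the closed form gives 23. They agree.
Suppose the result is true for r = j, so P(j) = -(-5)^j(j + 3) + 3.
Then P(j+1) = P(j) + ((-5)^j(6j + 23)) = (-(-5)^j(j + 3) + 3) + ((-5)^j(6j + 23)).
Simplifying, P(j+1) = 5(-5)^j·j + 20(-5)^j + 3 = -(-5)^(j+1)((j+1) + 3) + 3,
which is the closed form with r = j+1.
By induction, the statement is established for all r ≥ 1.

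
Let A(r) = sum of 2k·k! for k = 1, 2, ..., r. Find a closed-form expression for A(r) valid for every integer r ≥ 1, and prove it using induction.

A(r) = (2r + 2)r! - 2

We claim A(r) = (2r + 2)r! - 2 for all r ≥ 1.
When r = 1: A(1) = 2, and the closed form gives 2. They agree.
Suppose the result is true for r = k, so A(k) = (2k + 2)k! - 2.
Then A(k+1) = A(k) + (2(k + 1)(k + 1)!) = ((2k + 2)k! - 2) + (2(k + 1)(k + 1)!).
Simplifying, A(k+1) = (2(k+1) + 2)(k+1)! - 2,
which is the closed form with r = k+1.
Hence, by induction on r, the claim holds for every r ≥ 1.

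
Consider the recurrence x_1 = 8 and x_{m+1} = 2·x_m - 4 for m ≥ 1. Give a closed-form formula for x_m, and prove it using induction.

x_m = 2^(m + 1) + 4

Computing the first terms: x_1 = 8, x_2 = 12, x_3 = 20. This suggests x_m = 2^(m + 1) + 4.
When m = 1: the formula gives 8 = 8 = x_1.
For the inductive step, assume it holds for an arbitrary j ≥ 1, so x_j = 2^(j + 1) + 4.
Then x_{j+1} = 2·x_j - 4 = 2·(2^(j + 1) + 4) - 4 = 2^(j + 2) + 4 = 2^((j+1) + 1) + 4,
which is the claimed formula at m = j+1.
By induction, the statement is established for all m ≥ 1.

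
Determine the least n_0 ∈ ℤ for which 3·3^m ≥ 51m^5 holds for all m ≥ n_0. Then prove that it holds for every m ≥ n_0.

At m = 14: 14348907 < 27429024, so the inequality fails and n_0 ≥ 15. We prove 3·3^m ≥ 51m^5 for all m ≥ 15.
For the base case m = 15: 3·3^m = 43046721 and 51m^5 = 38728125, so 43046721 ≥ 38728125.
Inductive step: assume the claim holds for m = i, so 3·3^i ≥ 51i^5.
Then 3·3^(i + 1) = 3·(3·3^i) ≥ 3·(51i^5).
Also, for i ≥ 15 we have 3·(51i^5) ≥ 51(i+1)^5, since 3 ≥ (1 + 1/i)^5 for all i ≥ 15.
Combining, 3·3^(i + 1) ≥ 51(i+1)^5.
Hence, by induction on m, the claim holds for every m ≥ 15.
Hence the smallest such n_0 is 15.

n_0 = 15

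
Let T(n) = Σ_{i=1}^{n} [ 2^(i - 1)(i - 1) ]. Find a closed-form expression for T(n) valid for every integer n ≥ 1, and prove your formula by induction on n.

T(n) = 2^n(n - 2) + 2

We claim T(n) = 2^n(n - 2) + 2 for all n ≥ 1.
Base case (n = 1): T(1) = 0, and the closed form gives 0. They agree.
Suppose the result is true for n = i, so T(i) = 2^i(i - 2) + 2.
Then T(i+1) = T(i) + (2^i·i) = (2^i(i - 2) + 2) + (2^i·i).
Simplifying, T(i+1) = 2·2^i·i - 2·2^i + 2 = 2^(i+1)((i+1) - 2) + 2,
which is the closed form with n = i+1.
Hence, by induction on n, the claim holds for every n ≥ 1.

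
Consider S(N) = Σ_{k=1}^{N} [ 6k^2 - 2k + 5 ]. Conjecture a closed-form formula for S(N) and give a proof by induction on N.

We claim S(N) = N(2N^2 + 2N + 5) for all N ≥ 1.
When N = 1: S(1) = 9, and the closed form gives 9. They agree.
For the inductive step, assume it holds for an arbitrary k ≥ 1, so S(k) = k(2k^2 + 2k + 5).
Then S(k+1) = S(k) + (6k^2 + 10k + 9) = (k(2k^2 + 2k + 5)) + (6k^2 + 10k + 9).
Simplifying, S(k+1) = (k + 1)(2k^2 + 6k + 9) = (k+1)(2(k+1)^2 + 2(k+1) + 5),
which is the closed form with N = k+1.
By induction, the statement is established for all N ≥ 1.

S(N) = N(2N^2 + 2N + 5)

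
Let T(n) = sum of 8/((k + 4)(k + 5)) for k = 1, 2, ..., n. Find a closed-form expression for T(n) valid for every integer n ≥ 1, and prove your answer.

T(n) = 8n/(5(n + 5))

We claim T(n) = 8n/(5(n + 5)) for all n ≥ 1.
Base step (n = 1): T(1) = 4/15, and the closed form gives 4/15. They agree.
Inductive step: assume the claim holds for n = k, so T(k) = 8k/(5(k + 5)).
Then T(k+1) = T(k) + (8/((k + 5)(k + 6))) = (8k/(5(k + 5))) + (8/((k + 5)(k + 6))).
Simplifying, T(k+1) = 8(k + 1)/(5(k + 6)) = 8(k+1)/(5((k+1) + 5)),
which is the closed form with n = k+1.
By induction, the statement is established for all n ≥ 1.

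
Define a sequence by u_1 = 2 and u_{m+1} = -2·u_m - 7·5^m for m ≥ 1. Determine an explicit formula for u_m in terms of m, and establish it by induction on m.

Computing the first terms: u_1 = 2, u_2 = -39, u_3 = -97. This suggests u_m = 7(-2)^(m - 1) - 5^m.
Base step (m = 1): the formula gives 2 = 2 = u_1.
Inductive step: assume the claim holds for m = k, so u_k = 7(-2)^(k - 1) - 5^k.
Then u_{k+1} = -2·u_k - 7·5^k = -2·(7(-2)^(k - 1) - 5^k) - 7·5^k = 7(-2)^k - 5^(k + 1) = 7(-2)^((k+1) - 1) - 5^(k+1),
which is the claimed formula at m = k+1.
By induction, the statement is established for all m ≥ 1.

u_m = 7(-2)^(m - 1) - 5^m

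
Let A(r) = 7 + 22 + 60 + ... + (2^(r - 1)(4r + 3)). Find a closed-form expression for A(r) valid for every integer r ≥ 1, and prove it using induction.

A(r) = 2^r(4r - 1) + 1

We claim A(r) = 2^r(4r - 1) + 1 for all r ≥ 1.
Base step (r = 1): A(1) = 7, and the closed form gives 7. They agree.
Inductive step: assume the claim holds for r = k, so A(k) = 2^k(4k - 1) + 1.
Then A(k+1) = A(k) + (2^k(4k + 7)) = (2^k(4k - 1) + 1) + (2^k(4k + 7)).
Simplifying, A(k+1) = 8·2^k·k + 6·2^k + 1 = 2^(k+1)(4(k+1) - 1) + 1,
which is the closed form with r = k+1.
By the principle of mathematical induction, the result holds for all r ≥ 1.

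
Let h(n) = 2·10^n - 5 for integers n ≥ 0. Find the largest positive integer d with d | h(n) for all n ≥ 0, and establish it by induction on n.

d = 3

Computing the first values: h(0) = -3 and h(1) = 15; gcd(-3, 15) = 3, so d ≤ 3.
We prove 3 | 2·10^n - 5 for all n ≥ 0 by induction on n.
Base step (n = 0): h(0) = -3 = 3·(-1), so 3 | h(0).
Suppose the result is true for n = j, i.e. 3 | h(j). Then
h(j+1) = 2·10^(j+1) - 5 = 10·(2·10^j - 5) + 45 = 10·h(j) + 45. The first term is divisible by 3 by the inductive hypothesis, and 45 is divisible by 3. Hence 3 | h(j+1).
Hence, by induction on n, the claim holds for every n ≥ 0.
Therefore the largest such d is 3.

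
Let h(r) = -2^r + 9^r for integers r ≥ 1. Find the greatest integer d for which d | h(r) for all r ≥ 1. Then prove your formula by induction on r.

d = 7

Computing the first values: h(1) = 7 and h(2) = 77; gcd(7, 77) = 7, so d ≤ 7.
We prove 7 | -2^r + 9^r for all r ≥ 1 by induction on r.
When r = 1: h(1) = 7 = 7·(1), so 7 | h(1).
Inductive step: suppose the statement holds for some m ≥ 1, i.e. 7 | h(m). Then
9^{m+1} − 2^{m+1} = 9·9^m − 2·2^m = 9·(9^m − 2^m) + (7)·2^m. The first term is divisible by 7 by the inductive hypothesis, and the second term (7)·2^m is divisible by 7 since 7 | 7. Hence 7 | h(m+1).
Hence, by induction on r, the claim holds for every r ≥ 1.
Therefore the largest such d is 7.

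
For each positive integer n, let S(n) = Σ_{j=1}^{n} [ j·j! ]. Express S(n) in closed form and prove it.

S(n) = (n + 1)! - 1

We claim S(n) = (n + 1)! - 1 for all n ≥ 1.
When n = 1: S(1) = 1, and the closed form gives 1. They agree.
Suppose the result is true for n = j, so S(j) = (j + 1)! - 1.
Then S(j+1) = S(j) + ((j + 1)(j + 1)!) = ((j + 1)! - 1) + ((j + 1)(j + 1)!).
Simplifying, S(j+1) = ((j+1) + 1)! - 1,
which is the closed form with n = j+1.
By induction, the statement is established for all n ≥ 1.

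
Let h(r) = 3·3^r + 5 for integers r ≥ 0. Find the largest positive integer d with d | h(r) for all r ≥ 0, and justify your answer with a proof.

d = 2

Computing the first values: h(0) = 8 and h(1) = 14; gcd(8, 14) = 2, so d ≤ 2.
We prove 2 | 3·3^r + 5 for all r ≥ 0 by induction on r.
For the base case r = 0: h(0) = 8 = 2·(4), so 2 | h(0).
Inductive step: suppose the statement holds for some m ≥ 0, i.e. 2 | h(m). Then
h(m+1) = 3·3^(m+1) + 5 = 3·(3·3^m + 5) - 10 = 3·h(m) - 10. The first term is divisible by 2 by the inductive hypothesis, and -10 is divisible by 2. Hence 2 | h(m+1).
This completes the induction.
Therefore the largest such d is 2.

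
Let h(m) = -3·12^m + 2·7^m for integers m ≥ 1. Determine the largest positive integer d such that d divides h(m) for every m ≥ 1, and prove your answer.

Computing the first values: h(1) = -22 and h(2) = -334; gcd(-22, -334) = 2, so d ≤ 2.
We prove 2 | -3·12^m + 2·7^m for all m ≥ 1 by induction on m.
Base step (m = 1): h(1) = -22 = 2·(-11), so 2 | h(1).
Inductive step: assume the claim holds for m = i, i.e. 2 | h(i). Then
h(i+1) − 12·h(i) = (-3·12^(i+1) + 2·7^(i+1)) − 12·(-3·12^i + 2·7^i) = (2)·7^i·(7 − 12) = (-10)·7^i. Since 2 | h(i) by the inductive hypothesis, 2 | 12·h(i); and 2 | -10 since -10 = 2·-5. Therefore 2 | h(i+1).
By induction, the statement is established for all m ≥ 1.
Therefore the largest such d is 2.

d = 2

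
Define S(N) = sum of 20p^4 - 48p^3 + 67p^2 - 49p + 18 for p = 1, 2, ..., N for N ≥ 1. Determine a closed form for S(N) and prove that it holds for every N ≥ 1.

We claim S(N) = N(4N^4 - 2N^3 + 5N^2 - 3N + 4) for all N ≥ 1.
Base step (N = 1): S(1) = 8, and the closed form gives 8. They agree.
For the inductive step, assume it holds for an arbitrary p ≥ 1, so S(p) = p(4p^4 - 2p^3 + 5p^2 - 3p + 4).
Then S(p+1) = S(p) + (20p^4 + 32p^3 + 43p^2 + 21p + 8) = (p(4p^4 - 2p^3 + 5p^2 - 3p + 4)) + (20p^4 + 32p^3 + 43p^2 + 21p + 8).
Simplifying, S(p+1) = (p + 1)(4p^4 + 14p^3 + 23p^2 + 17p + 8) = (p+1)(4(p+1)^4 - 2(p+1)^3 + 5(p+1)^2 - 3(p+1) + 4),
which is the closed form with N = p+1.
By the principle of mathematical induction, the result holds for all N ≥ 1.

S(N) = N(4N^4 - 2N^3 + 5N^2 - 3N + 4)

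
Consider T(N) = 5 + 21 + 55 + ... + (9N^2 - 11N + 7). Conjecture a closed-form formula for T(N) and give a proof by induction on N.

We claim T(N) = N(3N^2 - N + 3) for all N ≥ 1.
For the base case N = 1: T(1) = 5, and the closed form gives 5. They agree.
Inductive step: suppose the statement holds for some j ≥ 1, so T(j) = j(3j^2 - j + 3).
Then T(j+1) = T(j) + (9j^2 + 7j + 5) = (j(3j^2 - j + 3)) + (9j^2 + 7j + 5).
Simplifying, T(j+1) = (j + 1)(3j^2 + 5j + 5) = (j+1)(3(j+1)^2 - (j+1) + 3),
which is the closed form with N = j+1.
By the principle of mathematical induction, the result holds for all N ≥ 1.

T(N) = N(3N^2 - N + 3)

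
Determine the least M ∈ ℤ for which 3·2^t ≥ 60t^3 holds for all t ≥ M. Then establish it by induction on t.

At t = 16: 196608 < 245760, so the inequality fails and M ≥ 17. We prove 3·2^t ≥ 60t^3 for all t ≥ 17.
Base step (t = 17): 3·2^t = 393216 and 60t^3 = 294780, so 393216 ≥ 294780.
For the inductive step, assume it holds for an arbitrary r ≥ 17, so 3·2^r ≥ 60r^3.
Then 3·2^(r + 1) = 2·(3·2^r) ≥ 2·(60r^3).
Also, for r ≥ 17 we have 2·(60r^3) ≥ 60(r+1)^3, since 2 ≥ (1 + 1/r)^3 for all r ≥ 17.
Combining, 3·2^(r + 1) ≥ 60(r+1)^3.
This completes the induction.
Hence the smallest such M is 17.

M = 17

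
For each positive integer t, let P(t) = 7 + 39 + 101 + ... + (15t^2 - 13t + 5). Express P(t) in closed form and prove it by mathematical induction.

We claim P(t) = t(5t^2 + t + 1) for all t ≥ 1.
Base case (t = 1): P(1) = 7, and the closed form gives 7. They agree.
Suppose the result is true for t = m, so P(m) = m(5m^2 + m + 1).
Then P(m+1) = P(m) + (15m^2 + 17m + 7) = (m(5m^2 + m + 1)) + (15m^2 + 17m + 7).
Simplifying, P(m+1) = (m + 1)(5m^2 + 11m + 7) = (m+1)(5(m+1)^2 + (m+1) + 1),
which is the closed form with t = m+1.
Hence, by induction on t, the claim holds for every t ≥ 1.

P(t) = t(5t^2 + t + 1)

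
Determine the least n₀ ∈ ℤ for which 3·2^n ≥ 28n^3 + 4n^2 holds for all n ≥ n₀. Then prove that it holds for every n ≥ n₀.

n₀ = 15

At n = 14: 49152 < 77616, so the inequality fails and n₀ ≥ 15. We prove 3·2^n ≥ 28n^3 + 4n^2 for all n ≥ 15.
Base case (n = 15): 3·2^n = 98304 and 28n^3 + 4n^2 = 95400, so 98304 ≥ 95400.
Inductive step: assume the claim holds for n = j, so 3·2^j ≥ 28j^3 + 4j^2.
Then 3·2^(j + 1) = 2·(3·2^j) ≥ 2·(28j^3 + 4j^2).
Also, for j ≥ 15 we have 2·(28j^3 + 4j^2) ≥ 28(j+1)^3 + 4(j+1)^2, since 2·(28j^3 + 4j^2) − (28(j+1)^3 + 4(j+1)^2) = 28j^3 - 80j^2 - 92j - 32, which is nonnegative for all j ≥ 15.
Combining, 3·2^(j + 1) ≥ 28(j+1)^3 + 4(j+1)^2.
By the principle of mathematical induction, the result holds for all n ≥ 15.
Hence the smallest such n₀ is 15.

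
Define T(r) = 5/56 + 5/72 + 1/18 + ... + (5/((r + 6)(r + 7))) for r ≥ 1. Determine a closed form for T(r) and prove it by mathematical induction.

We claim T(r) = 5r/(7(r + 7)) for all r ≥ 1.
For the base case r = 1: T(1) = 5/56, and the closed form gives 5/56. They agree.
For the inductive step, assume it holds for an arbitrary k ≥ 1, so T(k) = 5k/(7(k + 7)).
Then T(k+1) = T(k) + (5/((k + 7)(k + 8))) = (5k/(7(k + 7))) + (5/((k + 7)(k + 8))).
Simplifying, T(k+1) = 5(k + 1)/(7(k + 8)) = 5(k+1)/(7((k+1) + 7)),
which is the closed form with r = k+1.
By the principle of mathematical induction, the result holds for all r ≥ 1.

T(r) = 5r/(7(r + 7))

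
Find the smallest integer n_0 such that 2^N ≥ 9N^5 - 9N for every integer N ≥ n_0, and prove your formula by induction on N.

At N = 26: 67108864 < 106932150, so the inequality fails and n_0 ≥ 27. We prove 2^N ≥ 9N^5 - 9N for all N ≥ 27.
For the base case N = 27: 2^N = 134217728 and 9N^5 - 9N = 129139920, so 134217728 ≥ 129139920.
Inductive step: suppose the statement holds for some r ≥ 27, so 2^r ≥ 9r^5 - 9r.
Then 2^(r + 1) = 2·(2^r) ≥ 2·(9r^5 - 9r).
Also, for r ≥ 27 we have 2·(9r^5 - 9r) ≥ 9(r+1)^5 - 9(r+1), since 2·(9r^5 - 9r) − (9(r+1)^5 - 9(r+1)) = 9r^5 - 45r^4 - 90r^3 - 90r^2 - 54r, which is nonnegative for all r ≥ 27.
Combining, 2^(r + 1) ≥ 9(r+1)^5 - 9(r+1).
Hence, by induction on N, the claim holds for every N ≥ 27.
Hence the smallest such n_0 is 27.

n_0 = 27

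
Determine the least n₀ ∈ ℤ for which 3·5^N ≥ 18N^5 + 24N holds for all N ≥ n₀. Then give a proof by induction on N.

At N = 7: 234375 < 302694, so the inequality fails and n₀ ≥ 8. We prove 3·5^N ≥ 18N^5 + 24N for all N ≥ 8.
Base case (N = 8): 3·5^N = 1171875 and 18N^5 + 24N = 590016, so 1171875 ≥ 590016.
For the inductive step, assume it holds for an arbitrary j ≥ 8, so 3·5^j ≥ 18j^5 + 24j.
Then 3·5^(j + 1) = 5·(3·5^j) ≥ 5·(18j^5 + 24j).
Also, for j ≥ 8 we have 5·(18j^5 + 24j) ≥ 18(j+1)^5 + 24(j+1), since 5·(18j^5 + 24j) − (18(j+1)^5 + 24(j+1)) = 72j^5 - 90j^4 - 180j^3 - 180j^2 + 6j - 42, which is nonnegative for all j ≥ 8.
Combining, 3·5^(j + 1) ≥ 18(j+1)^5 + 24(j+1).
Hence, by induction on N, the claim holds for every N ≥ 8.
Hence the smallest such n₀ is 8.

n₀ = 8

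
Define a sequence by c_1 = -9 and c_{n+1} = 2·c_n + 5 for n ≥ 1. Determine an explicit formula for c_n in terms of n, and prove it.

Computing the first terms: c_1 = -9, c_2 = -13, c_3 = -21. This suggests c_n = -2^(n + 1) - 5.
Base step (n = 1): the formula gives -9 = -9 = c_1.
Inductive step: assume the claim holds for n = r, so c_r = -2^(r + 1) - 5.
Then c_{r+1} = 2·c_r + 5 = 2·(-2^(r + 1) - 5) + 5 = -2^(r + 2) - 5 = -2^((r+1) + 1) - 5,
which is the claimed formula at n = r+1.
This completes the induction.

c_n = -2^(n + 1) - 5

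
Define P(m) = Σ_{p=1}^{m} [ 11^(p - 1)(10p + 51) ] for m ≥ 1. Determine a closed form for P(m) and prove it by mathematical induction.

P(m) = 11^m(m + 5) - 5

We claim P(m) = 11^m(m + 5) - 5 for all m ≥ 1.
When m = 1: P(1) = 61, and the closed form gives 61. They agree.
Inductive step: suppose the statement holds for some p ≥ 1, so P(p) = 11^p(p + 5) - 5.
Then P(p+1) = P(p) + (11^p(10p + 61)) = (11^p(p + 5) - 5) + (11^p(10p + 61)).
Simplifying, P(p+1) = 11·11^p·p + 66·11^p - 5 = 11^(p+1)((p+1) + 5) - 5,
which is the closed form with m = p+1.
Hence, by induction on m, the claim holds for every m ≥ 1.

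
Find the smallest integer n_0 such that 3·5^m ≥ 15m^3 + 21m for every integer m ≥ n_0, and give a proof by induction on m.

At m = 3: 375 < 468, so the inequality fails and n_0 ≥ 4. We prove 3·5^m ≥ 15m^3 + 21m for all m ≥ 4.
Base step (m = 4): 3·5^m = 1875 and 15m^3 + 21m = 1044, so 1875 ≥ 1044.
Suppose the result is true for m = k, so 3·5^k ≥ 15k^3 + 21k.
Then 3·5^(k + 1) = 5·(3·5^k) ≥ 5·(15k^3 + 21k).
Also, for k ≥ 4 we have 5·(15k^3 + 21k) ≥ 15(k+1)^3 + 21(k+1), since 5·(15k^3 + 21k) − (15(k+1)^3 + 21(k+1)) = 60k^3 - 45k^2 + 39k - 36, which is nonnegative for all k ≥ 4.
Combining, 3·5^(k + 1) ≥ 15(k+1)^3 + 21(k+1).
By induction, the statement is established for all m ≥ 4.
Hence the smallest such n_0 is 4.

n_0 = 4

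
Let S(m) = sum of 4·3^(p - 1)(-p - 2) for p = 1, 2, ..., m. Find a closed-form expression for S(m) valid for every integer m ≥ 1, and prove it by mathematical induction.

S(m) = -3^m(2m + 3) + 3

We claim S(m) = -3^m(2m + 3) + 3 for all m ≥ 1.
When m = 1: S(1) = -12, and the closed form gives -12. They agree.
Inductive step: suppose the statement holds for some p ≥ 1, so S(p) = -3^p(2p + 3) + 3.
Then S(p+1) = S(p) + (4·3^p(-p - 3)) = (-3^p(2p + 3) + 3) + (4·3^p(-p - 3)).
Simplifying, S(p+1) = -6·3^p·p - 15·3^p + 3 = -3^(p+1)(2(p+1) + 3) + 3,
which is the closed form with m = p+1.
This completes the induction.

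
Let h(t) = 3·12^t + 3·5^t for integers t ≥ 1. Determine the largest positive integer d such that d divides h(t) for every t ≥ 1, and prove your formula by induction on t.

d = 3

Computing the first values: h(1) = 51 and h(2) = 507; gcd(51, 507) = 3, so d ≤ 3.
We prove 3 | 3·12^t + 3·5^t for all t ≥ 1 by induction on t.
Base step (t = 1): h(1) = 51 = 3·(17), so 3 | h(1).
For the inductive step, assume it holds for an arbitrary i ≥ 1, i.e. 3 | h(i). Then
h(i+1) − 12·h(i) = (3·12^(i+1) + 3·5^(i+1)) − 12·(3·12^i + 3·5^i) = (3)·5^i·(5 − 12) = (-21)·5^i. Since 3 | h(i) by the inductive hypothesis, 3 | 12·h(i); and 3 | -21 since -21 = 3·-7. Therefore 3 | h(i+1).
Hence, by induction on t, the claim holds for every t ≥ 1.
Therefore the largest such d is 3.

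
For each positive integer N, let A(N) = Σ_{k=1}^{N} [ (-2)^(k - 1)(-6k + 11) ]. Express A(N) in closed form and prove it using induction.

We claim A(N) = (-2)^N(2N - 3) + 3 for all N ≥ 1.
Base case (N = 1): A(1) = 5, and the closed form gives 5. They agree.
For the inductive step, assume it holds for an arbitrary k ≥ 1, so A(k) = (-2)^k(2k - 3) + 3.
Then A(k+1) = A(k) + ((-2)^k(-6k + 5)) = ((-2)^k(2k - 3) + 3) + ((-2)^k(-6k + 5)).
Simplifying, A(k+1) = -(-2)^(k + 1) - (-2)^(k + 2)k + 3 = (-2)^(k+1)(2(k+1) - 3) + 3,
which is the closed form with N = k+1.
This completes the induction.

A(N) = (-2)^N(2N - 3) + 3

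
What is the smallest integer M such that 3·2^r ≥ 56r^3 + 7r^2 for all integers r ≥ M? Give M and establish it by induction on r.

At r = 16: 196608 < 231168, so the inequality fails and M ≥ 17. We prove 3·2^r ≥ 56r^3 + 7r^2 for all r ≥ 17.
Base step (r = 17): 3·2^r = 393216 and 56r^3 + 7r^2 = 277151, so 393216 ≥ 277151.
For the inductive step, assume it holds for an arbitrary p ≥ 17, so 3·2^p ≥ 56p^3 + 7p^2.
Then 3·2^(p + 1) = 2·(3·2^p) ≥ 2·(56p^3 + 7p^2).
Also, for p ≥ 17 we have 2·(56p^3 + 7p^2) ≥ 56(p+1)^3 + 7(p+1)^2, since 2·(56p^3 + 7p^2) − (56(p+1)^3 + 7(p+1)^2) = 56p^3 - 161p^2 - 182p - 63, which is nonnegative for all p ≥ 17.
Combining, 3·2^(p + 1) ≥ 56(p+1)^3 + 7(p+1)^2.
By induction, the statement is established for all r ≥ 17.
Hence the smallest such M is 17.

M = 17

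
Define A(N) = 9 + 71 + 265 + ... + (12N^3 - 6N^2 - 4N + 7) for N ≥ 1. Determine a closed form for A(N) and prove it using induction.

We claim A(N) = N(N + 2)(3N^2 - 2N + 2) for all N ≥ 1.
Base step (N = 1): A(1) = 9, and the closed form gives 9. They agree.
For the inductive step, assume it holds for an arbitrary i ≥ 1, so A(i) = i(3i^3 + 4i^2 - 2i + 4).
Then A(i+1) = A(i) + (12i^3 + 30i^2 + 20i + 9) = (i(3i^3 + 4i^2 - 2i + 4)) + (12i^3 + 30i^2 + 20i + 9).
Simplifying, A(i+1) = (i + 1)(i + 3)(3i^2 + 4i + 3) = (i+1)((i+1) + 2)(3(i+1)^2 - 2(i+1) + 2),
which is the closed form with N = i+1.
This completes the induction.

A(N) = N(N + 2)(3N^2 - 2N + 2)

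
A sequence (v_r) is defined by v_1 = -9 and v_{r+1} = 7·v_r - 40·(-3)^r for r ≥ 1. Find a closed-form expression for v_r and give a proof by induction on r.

v_r = 4(-3)^r + 3·7^(r - 1)

Computing the first terms: v_1 = -9, v_2 = 57, v_3 = 39. This suggests v_r = 4(-3)^r + 3·7^(r - 1).
Base step (r = 1): the formula gives -9 = -9 = v_1.
For the inductive step, assume it holds for an arbitrary p ≥ 1, so v_p = 4(-3)^p + 3·7^(p - 1).
Then v_{p+1} = 7·v_p - 40·(-3)^p = 7·(4(-3)^p + 3·7^(p - 1)) - 40·(-3)^p = 4(-3)^(p + 1) + 3·7^p = 4(-3)^(p+1) + 3·7^((p+1) - 1),
which is the claimed formula at r = p+1.
This completes the induction.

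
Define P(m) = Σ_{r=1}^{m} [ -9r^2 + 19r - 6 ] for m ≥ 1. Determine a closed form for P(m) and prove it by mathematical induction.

We claim P(m) = -m(m - 2)(3m + 1) for all m ≥ 1.
When m = 1: P(1) = 4, and the closed form gives 4. They agree.
For the inductive step, assume it holds for an arbitrary r ≥ 1, so P(r) = r(-3r^2 + 5r + 2).
Then P(r+1) = P(r) + (-9r^2 + r + 4) = (r(-3r^2 + 5r + 2)) + (-9r^2 + r + 4).
Simplifying, P(r+1) = -(r - 1)(r + 1)(3r + 4) = -(r+1)((r+1) - 2)(3(r+1) + 1),
which is the closed form with m = r+1.
By induction, the statement is established for all m ≥ 1.

P(m) = -m(m - 2)(3m + 1)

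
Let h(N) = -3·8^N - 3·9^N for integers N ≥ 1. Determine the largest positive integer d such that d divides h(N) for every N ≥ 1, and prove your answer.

Computing the first values: h(1) = -51 and h(2) = -435; gcd(-51, -435) = 3, so d ≤ 3.
We prove 3 | -3·8^N - 3·9^N for all N ≥ 1 by induction on N.
Base case (N = 1): h(1) = -51 = 3·(-17), so 3 | h(1).
Inductive step: suppose the statement holds for some r ≥ 1, i.e. 3 | h(r). Then
h(r+1) − 9·h(r) = (-3·8^(r+1) - 3·9^(r+1)) − 9·(-3·8^r - 3·9^r) = (-3)·8^r·(8 − 9) = (3)·8^r. Since 3 | h(r) by the inductive hypothesis, 3 | 9·h(r); and 3 | 3 since 3 = 3·1. Therefore 3 | h(r+1).
By induction, the statement is established for all N ≥ 1.
Therefore the largest such d is 3.

d = 3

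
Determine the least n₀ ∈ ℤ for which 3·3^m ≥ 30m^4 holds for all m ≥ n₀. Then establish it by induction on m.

At m = 10: 177147 < 300000, so the inequality fails and n₀ ≥ 11. We prove 3·3^m ≥ 30m^4 for all m ≥ 11.
For the base case m = 11: 3·3^m = 531441 and 30m^4 = 439230, so 531441 ≥ 439230.
Inductive step: suppose the statement holds for some r ≥ 11, so 3·3^r ≥ 30r^4.
Then 3·3^(r + 1) = 3·(3·3^r) ≥ 3·(30r^4).
Also, for r ≥ 11 we have 3·(30r^4) ≥ 30(r+1)^4, since 3 ≥ (1 + 1/r)^4 for all r ≥ 11.
Combining, 3·3^(r + 1) ≥ 30(r+1)^4.
By the principle of mathematical induction, the result holds for all m ≥ 11.
Hence the smallest such n₀ is 11.

n₀ = 11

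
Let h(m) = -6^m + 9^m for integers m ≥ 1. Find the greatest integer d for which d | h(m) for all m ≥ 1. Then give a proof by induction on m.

d = 3

Computing the first values: h(1) = 3 and h(2) = 45; gcd(3, 45) = 3, so d ≤ 3.
We prove 3 | -6^m + 9^m for all m ≥ 1 by induction on m.
When m = 1: h(1) = 3 = 3·(1), so 3 | h(1).
Inductive step: suppose the statement holds for some k ≥ 1, i.e. 3 | h(k). Then
9^{k+1} − 6^{k+1} = 9·9^k − 6·6^k = 9·(9^k − 6^k) + (3)·6^k. The first term is divisible by 3 by the inductive hypothesis, and the second term (3)·6^k is divisible by 3 since 3 | 3. Hence 3 | h(k+1).
By the principle of mathematical induction, the result holds for all m ≥ 1.
Therefore the largest such d is 3.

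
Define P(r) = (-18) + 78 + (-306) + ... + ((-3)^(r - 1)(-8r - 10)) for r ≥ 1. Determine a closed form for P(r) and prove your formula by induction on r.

We claim P(r) = (-3)^r(2r + 3) - 3 for all r ≥ 1.
Base case (r = 1): P(1) = -18, and the closed form gives -18. They agree.
Suppose the result is true for r = p, so P(p) = (-3)^p(2p + 3) - 3.
Then P(p+1) = P(p) + ((-3)^p(-8p - 18)) = ((-3)^p(2p + 3) - 3) + ((-3)^p(-8p - 18)).
Simplifying, P(p+1) = -6(-3)^p·p - 15(-3)^p - 3 = (-3)^(p+1)(2(p+1) + 3) - 3,
which is the closed form with r = p+1.
By the principle of mathematical induction, the result holds for all r ≥ 1.

P(r) = (-3)^r(2r + 3) - 3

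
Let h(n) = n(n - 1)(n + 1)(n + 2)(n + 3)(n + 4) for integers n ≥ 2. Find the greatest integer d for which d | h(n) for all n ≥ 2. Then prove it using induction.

d = 720

Computing the first values: h(2) = 720 and h(3) = 5040; gcd(720, 5040) = 720, so d ≤ 720.
We prove 720 | n(n - 1)(n + 1)(n + 2)(n + 3)(n + 4) for all n ≥ 2 by induction on n.
When n = 2: h(2) = 720 = 720·(1), so 720 | h(2).
Inductive step: suppose the statement holds for some i ≥ 2, i.e. 720 | h(i). Then
h(i+1) − h(i) = i·(i+1)·(i+2)·(i+3)·(i+4)·(i+5) − (i-1)·i·(i+1)·(i+2)·(i+3)·(i+4) = i·(i+1)·(i+2)·(i+3)·(i+4)·[(i+5) − (i-1)] = 6·i·(i+1)·(i+2)·(i+3)·(i+4). The product of 5 consecutive integers is divisible by (5)! = 120, so h(i+1) − h(i) is divisible by 6·120 = 720. By the inductive hypothesis 720 | h(i), hence 720 | h(i+1).
This completes the induction.
Therefore the largest such d is 720.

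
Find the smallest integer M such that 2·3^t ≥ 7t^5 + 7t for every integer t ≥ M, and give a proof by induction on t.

At t = 12: 1062882 < 1741908, so the inequality fails and M ≥ 13. We prove 2·3^t ≥ 7t^5 + 7t for all t ≥ 13.
When t = 13: 2·3^t = 3188646 and 7t^5 + 7t = 2599142, so 3188646 ≥ 2599142.
Suppose the result is true for t = r, so 2·3^r ≥ 7r^5 + 7r.
Then 2·3^(r + 1) = 3·(2·3^r) ≥ 3·(7r^5 + 7r).
Also, for r ≥ 13 we have 3·(7r^5 + 7r) ≥ 7(r+1)^5 + 7(r+1), since 3·(7r^5 + 7r) − (7(r+1)^5 + 7(r+1)) = 14r^5 - 35r^4 - 70r^3 - 70r^2 - 21r - 14, which is nonnegative for all r ≥ 13.
Combining, 2·3^(r + 1) ≥ 7(r+1)^5 + 7(r+1).
By the principle of mathematical induction, the result holds for all t ≥ 13.
Hence the smallest such M is 13.

M = 13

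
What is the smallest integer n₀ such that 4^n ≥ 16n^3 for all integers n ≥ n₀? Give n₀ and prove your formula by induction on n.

At n = 5: 1024 < 2000, so the inequality fails and n₀ ≥ 6. We prove 4^n ≥ 16n^3 for all n ≥ 6.
When n = 6: 4^n = 4096 and 16n^3 = 3456, so 4096 ≥ 3456.
Suppose the result is true for n = k, so 4^k ≥ 16k^3.
Then 4^(k + 1) = 4·(4^k) ≥ 4·(16k^3).
Also, for k ≥ 6 we have 4·(16k^3) ≥ 16(k+1)^3, since 4 ≥ (1 + 1/k)^3 for all k ≥ 6.
Combining, 4^(k + 1) ≥ 16(k+1)^3.
By the principle of mathematical induction, the result holds for all n ≥ 6.
Hence the smallest such n₀ is 6.

n₀ = 6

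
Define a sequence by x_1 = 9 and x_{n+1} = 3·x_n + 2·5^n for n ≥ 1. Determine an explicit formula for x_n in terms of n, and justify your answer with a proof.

x_n = 4·3^(n - 1) + 5^n

Computing the first terms: x_1 = 9, x_2 = 37, x_3 = 161. This suggests x_n = 4·3^(n - 1) + 5^n.
For the base case n = 1: the formula gives 9 = 9 = x_1.
For the inductive step, assume it holds for an arbitrary i ≥ 1, so x_i = 4·3^(i - 1) + 5^i.
Then x_{i+1} = 3·x_i + 2·5^i = 3·(4·3^(i - 1) + 5^i) + 2·5^i = 4·3^i + 5^(i + 1) = 4·3^((i+1) - 1) + 5^(i+1),
which is the claimed formula at n = i+1.
By the principle of mathematical induction, the result holds for all n ≥ 1.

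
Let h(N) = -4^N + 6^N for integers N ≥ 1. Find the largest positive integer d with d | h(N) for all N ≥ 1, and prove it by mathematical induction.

Computing the first values: h(1) = 2 and h(2) = 20; gcd(2, 20) = 2, so d ≤ 2.
We prove 2 | -4^N + 6^N for all N ≥ 1 by induction on N.
Base step (N = 1): h(1) = 2 = 2·(1), so 2 | h(1).
For the inductive step, assume it holds for an arbitrary p ≥ 1, i.e. 2 | h(p). Then
6^{p+1} − 4^{p+1} = 6·6^p − 4·4^p = 6·(6^p − 4^p) + (2)·4^p. The first term is divisible by 2 by the inductive hypothesis, and the second term (2)·4^p is divisible by 2 since 2 | 2. Hence 2 | h(p+1).
Hence, by induction on N, the claim holds for every N ≥ 1.
Therefore the largest such d is 2.

d = 2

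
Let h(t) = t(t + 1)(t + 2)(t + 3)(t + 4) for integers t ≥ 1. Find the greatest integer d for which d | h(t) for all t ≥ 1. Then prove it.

d = 120

Computing the first values: h(1) = 120 and h(2) = 720; gcd(120, 720) = 120, so d ≤ 120.
We prove 120 | t(t + 1)(t + 2)(t + 3)(t + 4) for all t ≥ 1 by induction on t.
Base step (t = 1): h(1) = 120 = 120·(1), so 120 | h(1).
Inductive step: assume the claim holds for t = j, i.e. 120 | h(j). Then
h(j+1) − h(j) = (j+1)·(j+2)·(j+3)·(j+4)·(j+5) − j·(j+1)·(j+2)·(j+3)·(j+4) = (j+1)·(j+2)·(j+3)·(j+4)·[(j+5) − j] = 5·(j+1)·(j+2)·(j+3)·(j+4). The product of 4 consecutive integers is divisible by (4)! = 24, so h(j+1) − h(j) is divisible by 5·24 = 120. By the inductive hypothesis 120 | h(j), hence 120 | h(j+1).
By induction, the statement is established for all t ≥ 1.
Therefore the largest such d is 120.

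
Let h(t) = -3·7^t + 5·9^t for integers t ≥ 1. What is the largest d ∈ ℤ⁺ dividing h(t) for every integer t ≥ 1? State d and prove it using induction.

d = 6

Computing the first values: h(1) = 24 and h(2) = 258; gcd(24, 258) = 6, so d ≤ 6.
We prove 6 | -3·7^t + 5·9^t for all t ≥ 1 by induction on t.
Base step (t = 1): h(1) = 24 = 6·(4), so 6 | h(1).
Suppose the result is true for t = k, i.e. 6 | h(k). Then
h(k+1) − 9·h(k) = (-3·7^(k+1) + 5·9^(k+1)) − 9·(-3·7^k + 5·9^k) = (-3)·7^k·(7 − 9) = (6)·7^k. Since 6 | h(k) by the inductive hypothesis, 6 | 9·h(k); and 6 | 6 since 6 = 6·1. Therefore 6 | h(k+1).
Hence, by induction on t, the claim holds for every t ≥ 1.
Therefore the largest such d is 6.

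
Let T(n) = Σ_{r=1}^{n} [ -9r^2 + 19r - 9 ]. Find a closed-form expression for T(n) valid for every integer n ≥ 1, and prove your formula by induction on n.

T(n) = -n(3n^2 - 5n + 1)

We claim T(n) = -n(3n^2 - 5n + 1) for all n ≥ 1.
For the base case n = 1: T(1) = 1, and the closed form gives 1. They agree.
Inductive step: assume the claim holds for n = r, so T(r) = r(-3r^2 + 5r - 1).
Then T(r+1) = T(r) + (-9r^2 + r + 1) = (r(-3r^2 + 5r - 1)) + (-9r^2 + r + 1).
Simplifying, T(r+1) = -(r + 1)(3r^2 + r - 1) = -(r+1)(3(r+1)^2 - 5(r+1) + 1),
which is the closed form with n = r+1.
By the principle of mathematical induction, the result holds for all n ≥ 1.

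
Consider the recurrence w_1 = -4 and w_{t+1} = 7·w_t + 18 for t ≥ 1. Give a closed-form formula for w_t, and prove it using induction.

w_t = -7^(t - 1) - 3

Computing the first terms: w_1 = -4, w_2 = -10, w_3 = -52. This suggests w_t = -7^(t - 1) - 3.
Base case (t = 1): the formula gives -4 = -4 = w_1.
Suppose the result is true for t = j, so w_j = -7^(j - 1) - 3.
Then w_{j+1} = 7·w_j + 18 = 7·(-7^(j - 1) - 3) + 18 = -7^j - 3 = -7^((j+1) - 1) - 3,
which is the claimed formula at t = j+1.
By induction, the statement is established for all t ≥ 1.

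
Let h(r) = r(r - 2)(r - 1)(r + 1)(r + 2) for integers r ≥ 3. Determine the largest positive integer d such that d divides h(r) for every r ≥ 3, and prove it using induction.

Computing the first values: h(3) = 120 and h(4) = 720; gcd(120, 720) = 120, so d ≤ 120.
We prove 120 | r(r - 2)(r - 1)(r + 1)(r + 2) for all r ≥ 3 by induction on r.
For the base case r = 3: h(3) = 120 = 120·(1), so 120 | h(3).
Suppose the result is true for r = j, i.e. 120 | h(j). Then
h(j+1) − h(j) = (j-1)·j·(j+1)·(j+2)·(j+3) − (j-2)·(j-1)·j·(j+1)·(j+2) = (j-1)·j·(j+1)·(j+2)·[(j+3) − (j-2)] = 5·(j-1)·j·(j+1)·(j+2). The product of 4 consecutive integers is divisible by (4)! = 24, so h(j+1) − h(j) is divisible by 5·24 = 120. By the inductive hypothesis 120 | h(j), hence 120 | h(j+1).
By the principle of mathematical induction, the result holds for all r ≥ 3.
Therefore the largest such d is 120.

d = 120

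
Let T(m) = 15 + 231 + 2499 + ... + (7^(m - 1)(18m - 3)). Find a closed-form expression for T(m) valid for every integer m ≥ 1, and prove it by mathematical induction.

T(m) = 7^m(3m - 1) + 1

We claim T(m) = 7^m(3m - 1) + 1 for all m ≥ 1.
Base case (m = 1): T(1) = 15, and the closed form gives 15. They agree.
For the inductive step, assume it holds for an arbitrary i ≥ 1, so T(i) = 7^i(3i - 1) + 1.
Then T(i+1) = T(i) + (7^i(18i + 15)) = (7^i(3i - 1) + 1) + (7^i(18i + 15)).
Simplifying, T(i+1) = 21·7^i·i + 14·7^i + 1 = 7^(i+1)(3(i+1) - 1) + 1,
which is the closed form with m = i+1.
Hence, by induction on m, the claim holds for every m ≥ 1.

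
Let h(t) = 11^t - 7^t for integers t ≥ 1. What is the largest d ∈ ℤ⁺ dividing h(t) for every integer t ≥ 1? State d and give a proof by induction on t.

d = 4

Computing the first values: h(1) = 4 and h(2) = 72; gcd(4, 72) = 4, so d ≤ 4.
We prove 4 | 11^t - 7^t for all t ≥ 1 by induction on t.
For the base case t = 1: h(1) = 4 = 4·(1), so 4 | h(1).
For the inductive step, assume it holds for an arbitrary r ≥ 1, i.e. 4 | h(r). Then
11^{r+1} − 7^{r+1} = 11·11^r − 7·7^r = 11·(11^r − 7^r) + (4)·7^r. The first term is divisible by 4 by the inductive hypothesis, and the second term (4)·7^r is divisible by 4 since 4 | 4. Hence 4 | h(r+1).
Hence, by induction on t, the claim holds for every t ≥ 1.
Therefore the largest such d is 4.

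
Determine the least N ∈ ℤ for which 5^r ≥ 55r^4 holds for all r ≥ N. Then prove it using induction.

N = 8

At r = 7: 78125 < 132055, so the inequality fails and N ≥ 8. We prove 5^r ≥ 55r^4 for all r ≥ 8.
Base step (r = 8): 5^r = 390625 and 55r^4 = 225280, so 390625 ≥ 225280.
Inductive step: suppose the statement holds for some i ≥ 8, so 5^i ≥ 55i^4.
Then 5^(i + 1) = 5·(5^i) ≥ 5·(55i^4).
Also, for i ≥ 8 we have 5·(55i^4) ≥ 55(i+1)^4, since 5 ≥ (1 + 1/i)^4 for all i ≥ 8.
Combining, 5^(i + 1) ≥ 55(i+1)^4.
This completes the induction.
Hence the smallest such N is 8.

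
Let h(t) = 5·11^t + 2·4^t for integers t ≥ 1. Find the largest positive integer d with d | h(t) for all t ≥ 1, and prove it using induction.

d = 7

Computing the first values: h(1) = 63 and h(2) = 637; gcd(63, 637) = 7, so d ≤ 7.
We prove 7 | 5·11^t + 2·4^t for all t ≥ 1 by induction on t.
For the base case t = 1: h(1) = 63 = 7·(9), so 7 | h(1).
Inductive step: assume the claim holds for t = k, i.e. 7 | h(k). Then
h(k+1) − 11·h(k) = (5·11^(k+1) + 2·4^(k+1)) − 11·(5·11^k + 2·4^k) = (2)·4^k·(4 − 11) = (-14)·4^k. Since 7 | h(k) by the inductive hypothesis, 7 | 11·h(k); and 7 | -14 since -14 = 7·-2. Therefore 7 | h(k+1).
By the principle of mathematical induction, the result holds for all t ≥ 1.
Therefore the largest such d is 7.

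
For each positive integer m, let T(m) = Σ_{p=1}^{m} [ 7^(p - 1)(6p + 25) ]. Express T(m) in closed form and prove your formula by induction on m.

We claim T(m) = 7^m(m + 4) - 4 for all m ≥ 1.
Base case (m = 1): T(1) = 31, and the closed form gives 31. They agree.
Inductive step: suppose the statement holds for some p ≥ 1, so T(p) = 7^p(p + 4) - 4.
Then T(p+1) = T(p) + (7^p(6p + 31)) = (7^p(p + 4) - 4) + (7^p(6p + 31)).
Simplifying, T(p+1) = 7·7^p·p + 35·7^p - 4 = 7^(p+1)((p+1) + 4) - 4,
which is the closed form with m = p+1.
By the principle of mathematical induction, the result holds for all m ≥ 1.

T(m) = 7^m(m + 4) - 4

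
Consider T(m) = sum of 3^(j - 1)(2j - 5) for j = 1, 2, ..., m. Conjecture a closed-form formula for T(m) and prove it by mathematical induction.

We claim T(m) = 3^m(m - 3) + 3 for all m ≥ 1.
Base case (m = 1): T(1) = -3, and the closed form gives -3. They agree.
Suppose the result is true for m = j, so T(j) = 3^j(j - 3) + 3.
Then T(j+1) = T(j) + (3^j(2j - 3)) = (3^j(j - 3) + 3) + (3^j(2j - 3)).
Simplifying, T(j+1) = 3·3^j·j - 6·3^j + 3 = 3^(j+1)((j+1) - 3) + 3,
which is the closed form with m = j+1.
By induction, the statement is established for all m ≥ 1.

T(m) = 3^m(m - 3) + 3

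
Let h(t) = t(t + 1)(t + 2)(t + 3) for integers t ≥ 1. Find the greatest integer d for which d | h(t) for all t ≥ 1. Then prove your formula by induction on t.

Computing the first values: h(1) = 24 and h(2) = 120; gcd(24, 120) = 24, so d ≤ 24.
We prove 24 | t(t + 1)(t + 2)(t + 3) for all t ≥ 1 by induction on t.
Base case (t = 1): h(1) = 24 = 24·(1), so 24 | h(1).
Inductive step: suppose the statement holds for some k ≥ 1, i.e. 24 | h(k). Then
h(k+1) − h(k) = (k+1)·(k+2)·(k+3)·(k+4) − k·(k+1)·(k+2)·(k+3) = (k+1)·(k+2)·(k+3)·[(k+4) − k] = 4·(k+1)·(k+2)·(k+3). The product of 3 consecutive integers is divisible by (3)! = 6, so h(k+1) − h(k) is divisible by 4·6 = 24. By the inductive hypothesis 24 | h(k), hence 24 | h(k+1).
This completes the induction.
Therefore the largest such d is 24.

d = 24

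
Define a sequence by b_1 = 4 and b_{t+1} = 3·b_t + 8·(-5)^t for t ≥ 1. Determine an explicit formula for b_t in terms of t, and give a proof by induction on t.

b_t = -(-5)^t - 3^(t - 1)

Computing the first terms: b_1 = 4, b_2 = -28, b_3 = 116. This suggests b_t = -(-5)^t - 3^(t - 1).
Base step (t = 1): the formula gives 4 = 4 = b_1.
For the inductive step, assume it holds for an arbitrary i ≥ 1, so b_i = -(-5)^i - 3^(i - 1).
Then b_{i+1} = 3·b_i + 8·(-5)^i = 3·(-(-5)^i - 3^(i - 1)) + 8·(-5)^i = -(-5)^(i + 1) - 3^i = -(-5)^(i+1) - 3^((i+1) - 1),
which is the claimed formula at t = i+1.
By induction, the statement is established for all t ≥ 1.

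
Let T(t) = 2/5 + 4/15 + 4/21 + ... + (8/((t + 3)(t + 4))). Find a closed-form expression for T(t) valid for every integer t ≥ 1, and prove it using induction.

T(t) = 2t/(t + 4)

We claim T(t) = 2t/(t + 4) for all t ≥ 1.
When t = 1: T(1) = 2/5, and the closed form gives 2/5. They agree.
For the inductive step, assume it holds for an arbitrary r ≥ 1, so T(r) = 2r/(r + 4).
Then T(r+1) = T(r) + (8/((r + 4)(r + 5))) = (2r/(r + 4)) + (8/((r + 4)(r + 5))).
Simplifying, T(r+1) = 2(r + 1)/(r + 5) = 2(r+1)/((r+1) + 4),
which is the closed form with t = r+1.
By the principle of mathematical induction, the result holds for all t ≥ 1.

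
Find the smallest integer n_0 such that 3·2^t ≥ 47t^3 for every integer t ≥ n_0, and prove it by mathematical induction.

n_0 = 16

At t = 15: 98304 < 158625, so the inequality fails and n_0 ≥ 16. We prove 3·2^t ≥ 47t^3 for all t ≥ 16.
For the base case t = 16: 3·2^t = 196608 and 47t^3 = 192512, so 196608 ≥ 192512.
Inductive step: assume the claim holds for t = r, so 3·2^r ≥ 47r^3.
Then 3·2^(r + 1) = 2·(3·2^r) ≥ 2·(47r^3).
Also, for r ≥ 16 we have 2·(47r^3) ≥ 47(r+1)^3, since 2 ≥ (1 + 1/r)^3 for all r ≥ 16.
Combining, 3·2^(r + 1) ≥ 47(r+1)^3.
By the principle of mathematical induction, the result holds for all t ≥ 16.
Hence the smallest such n_0 is 16.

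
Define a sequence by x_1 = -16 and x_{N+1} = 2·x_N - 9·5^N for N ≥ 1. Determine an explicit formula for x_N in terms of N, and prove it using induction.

x_N = -2^(N - 1) - 3·5^N

Computing the first terms: x_1 = -16, x_2 = -77, x_3 = -379. This suggests x_N = -2^(N - 1) - 3·5^N.
When N = 1: the formula gives -16 = -16 = x_1.
Inductive step: assume the claim holds for N = j, so x_j = -2^(j - 1) - 3·5^j.
Then x_{j+1} = 2·x_j - 9·5^j = 2·(-2^(j - 1) - 3·5^j) - 9·5^j = -2^j - 3·5^(j + 1) = -2^((j+1) - 1) - 3·5^(j+1),
which is the claimed formula at N = j+1.
By induction, the statement is established for all N ≥ 1.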